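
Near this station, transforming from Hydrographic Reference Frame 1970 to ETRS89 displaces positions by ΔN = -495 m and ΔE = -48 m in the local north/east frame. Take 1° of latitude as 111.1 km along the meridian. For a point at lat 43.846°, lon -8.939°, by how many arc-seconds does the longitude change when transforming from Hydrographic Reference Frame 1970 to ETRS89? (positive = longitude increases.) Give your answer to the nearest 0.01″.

Δλ = -2.16″

At latitude 43.846°, cos φ = 0.721204.
1° of longitude at this latitude = 111.1 × cos φ = 80.13 km, so Δλ = -48.0 / 80125.8 = -0.0005991° = -2.157″.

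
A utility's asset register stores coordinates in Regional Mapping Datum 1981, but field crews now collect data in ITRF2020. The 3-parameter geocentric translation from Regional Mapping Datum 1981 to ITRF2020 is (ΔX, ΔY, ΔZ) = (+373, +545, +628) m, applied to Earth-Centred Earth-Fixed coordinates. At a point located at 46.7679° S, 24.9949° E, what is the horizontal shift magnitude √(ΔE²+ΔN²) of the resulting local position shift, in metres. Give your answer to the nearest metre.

909 m

At φ = -46.7679°, λ = 24.9949°: sin φ = -0.728585, cos φ = 0.684955, sin λ = 0.422538, cos λ = 0.906345.
ΔE = −sin λ·ΔX + cos λ·ΔY = −(0.422538)·(373) + (0.906345)·(545) = 336.35 m.
ΔN = −sin φ cos λ·ΔX − sin φ sin λ·ΔY + cos φ·ΔZ = −(-0.728585)(0.906345)(373) − (-0.728585)(0.422538)(545) + (0.684955)(628) = 844.24 m.
Horizontal magnitude = √(ΔE² + ΔN²) = √(336.35² + 844.24²) = 908.78 m.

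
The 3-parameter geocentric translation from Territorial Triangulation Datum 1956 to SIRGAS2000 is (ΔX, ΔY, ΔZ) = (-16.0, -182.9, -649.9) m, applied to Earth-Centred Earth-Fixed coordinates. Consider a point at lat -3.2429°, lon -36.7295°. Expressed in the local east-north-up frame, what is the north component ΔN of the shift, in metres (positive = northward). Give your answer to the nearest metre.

ΔN = -643 m

At φ = -3.2429°, λ = -36.7295°: sin φ = -0.056569, cos φ = 0.998399, sin λ = -0.598038, cos λ = 0.801468.
ΔN = −sin φ cos λ·ΔX − sin φ sin λ·ΔY + cos φ·ΔZ = −(-0.056569)(0.801468)(-16.0) − (-0.056569)(-0.598038)(-182.9) + (0.998399)(-649.9) = -643.40 m.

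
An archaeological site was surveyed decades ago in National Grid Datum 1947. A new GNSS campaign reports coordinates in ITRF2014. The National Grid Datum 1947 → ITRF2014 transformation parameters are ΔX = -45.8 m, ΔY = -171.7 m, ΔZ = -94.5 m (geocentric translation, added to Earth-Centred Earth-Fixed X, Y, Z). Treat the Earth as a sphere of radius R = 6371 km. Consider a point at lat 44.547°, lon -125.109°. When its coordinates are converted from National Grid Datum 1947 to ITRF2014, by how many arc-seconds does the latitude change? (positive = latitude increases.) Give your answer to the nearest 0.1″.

sin φ = 0.701494, cos φ = 0.712675, sin λ = -0.818059, cos λ = -0.575134.
North component: ΔN = −sin φ cos λ·ΔX − sin φ sin λ·ΔY + cos φ·ΔZ = −(0.701494)(-0.575134)(-45.8) − (0.701494)(-0.818059)(-171.7) + (0.712675)(-94.5) = -184.36 m.
1° of latitude spans πR/180 = 111195 m, so Δφ = -184.36 / 111195 × 3600 = -5.969″.

Δφ = -6.0″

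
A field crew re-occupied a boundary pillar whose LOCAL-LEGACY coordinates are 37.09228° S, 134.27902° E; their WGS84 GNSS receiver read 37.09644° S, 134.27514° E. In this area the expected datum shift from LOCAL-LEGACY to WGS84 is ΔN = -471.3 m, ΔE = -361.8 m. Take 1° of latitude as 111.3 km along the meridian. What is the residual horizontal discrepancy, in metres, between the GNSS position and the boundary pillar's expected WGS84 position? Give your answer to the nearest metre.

19 m

Observed coordinate differences: Δφ = -0.00416°, Δλ = -0.00388°.
Converting to metres (1° lat = 111300 m, cos φ = 0.797665): observed ΔN = -463.0 m, observed ΔE = -344.5 m.
Subtracting the expected shift leaves a residual of -463.0 − (-471.3) = 8.3 m north and -344.5 − (-361.8) = 17.3 m east.
Residual distance = √(8.3² + 17.3²) = 19.2 m.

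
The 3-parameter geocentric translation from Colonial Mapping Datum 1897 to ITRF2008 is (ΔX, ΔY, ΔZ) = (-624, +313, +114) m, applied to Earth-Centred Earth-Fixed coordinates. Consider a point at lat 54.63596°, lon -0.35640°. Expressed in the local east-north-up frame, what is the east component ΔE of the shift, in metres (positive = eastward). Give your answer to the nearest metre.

At φ = 54.63596°, λ = -0.35640°: sin φ = 0.815491, cos φ = 0.578769, sin λ = -0.006220, cos λ = 0.999981.
ΔE = −sin λ·ΔX + cos λ·ΔY = −(-0.006220)·(-624) + (0.999981)·(313) = 309.11 m.

ΔE = 309 m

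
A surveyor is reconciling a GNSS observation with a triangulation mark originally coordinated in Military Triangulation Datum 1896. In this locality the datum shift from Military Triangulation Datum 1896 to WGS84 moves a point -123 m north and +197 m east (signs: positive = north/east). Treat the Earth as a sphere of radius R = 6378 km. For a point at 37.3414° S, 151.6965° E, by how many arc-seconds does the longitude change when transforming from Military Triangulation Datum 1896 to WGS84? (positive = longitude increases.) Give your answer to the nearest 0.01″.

At latitude -37.3414°, cos φ = 0.795035.
One radian of longitude at latitude φ spans R cos φ, so Δλ = ΔE / (R cos φ) = 197.0 / (6378000 × 0.795035) = 3.8850e-05 rad = 8.013″.

Δλ = 8.01″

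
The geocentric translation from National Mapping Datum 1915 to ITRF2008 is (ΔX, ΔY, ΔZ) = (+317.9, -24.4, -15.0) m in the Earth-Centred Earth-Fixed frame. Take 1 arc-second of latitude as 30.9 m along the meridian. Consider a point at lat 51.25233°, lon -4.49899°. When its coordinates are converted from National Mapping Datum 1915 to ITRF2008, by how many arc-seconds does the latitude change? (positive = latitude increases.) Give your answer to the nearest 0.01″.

Δφ = -8.35″

sin φ = 0.779910, cos φ = 0.625892, sin λ = -0.078442, cos λ = 0.996919.
North component: ΔN = −sin φ cos λ·ΔX − sin φ sin λ·ΔY + cos φ·ΔZ = −(0.779910)(0.996919)(317.9) − (0.779910)(-0.078442)(-24.4) + (0.625892)(-15.0) = -258.05 m.
1° of latitude spans 3600 × 30.90 = 111240 m, so Δφ = -258.05 / 111240 × 3600 = -8.351″.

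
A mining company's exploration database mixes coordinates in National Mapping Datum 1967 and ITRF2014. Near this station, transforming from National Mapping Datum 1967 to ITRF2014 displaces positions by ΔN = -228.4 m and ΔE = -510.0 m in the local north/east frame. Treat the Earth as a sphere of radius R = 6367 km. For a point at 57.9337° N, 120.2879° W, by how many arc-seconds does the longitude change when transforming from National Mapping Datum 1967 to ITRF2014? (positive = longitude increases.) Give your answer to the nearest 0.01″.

At latitude 57.9337°, cos φ = 0.530900.
One radian of longitude at latitude φ spans R cos φ, so Δλ = ΔE / (R cos φ) = -510.0 / (6367000 × 0.530900) = -1.5088e-04 rad = -31.121″.

Δλ = -31.12″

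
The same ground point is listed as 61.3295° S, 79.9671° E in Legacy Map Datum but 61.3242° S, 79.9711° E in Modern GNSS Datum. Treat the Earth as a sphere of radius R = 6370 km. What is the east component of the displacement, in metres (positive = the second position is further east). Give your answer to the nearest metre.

Δφ = -61.3242° − -61.3295° = +0.0053°; Δλ = 79.9711° − 79.9671° = +0.0040°.
1° along a meridian = πR/180 = 111177 m.
ΔN = Δφ × 111177 = 589.2 m; ΔE = Δλ × 111177 × cos(-61.3295°) = +0.0040 × 111177 × 0.479772 = 213.4 m.

ΔE = 213 m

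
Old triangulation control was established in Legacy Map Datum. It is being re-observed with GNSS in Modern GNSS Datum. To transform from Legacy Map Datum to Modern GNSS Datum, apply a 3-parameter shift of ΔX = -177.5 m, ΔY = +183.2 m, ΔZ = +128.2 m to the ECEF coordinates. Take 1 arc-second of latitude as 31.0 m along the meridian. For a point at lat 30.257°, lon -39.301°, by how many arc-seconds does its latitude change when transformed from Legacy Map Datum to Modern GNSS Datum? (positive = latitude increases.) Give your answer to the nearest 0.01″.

Δφ = 7.69″

sin φ = 0.503880, cos φ = 0.863774, sin λ = -0.633394, cos λ = 0.773829.
North component: ΔN = −sin φ cos λ·ΔX − sin φ sin λ·ΔY + cos φ·ΔZ = −(0.503880)(0.773829)(-177.5) − (0.503880)(-0.633394)(183.2) + (0.863774)(128.2) = 238.42 m.
1° of latitude spans 3600 × 31.00 = 111600 m, so Δφ = 238.42 / 111600 × 3600 = 7.691″.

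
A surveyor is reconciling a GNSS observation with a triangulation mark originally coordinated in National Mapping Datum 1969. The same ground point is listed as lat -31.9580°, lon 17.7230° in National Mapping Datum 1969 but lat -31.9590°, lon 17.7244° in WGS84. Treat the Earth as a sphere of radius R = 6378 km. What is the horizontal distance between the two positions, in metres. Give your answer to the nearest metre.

173 m

Δφ = -31.9590° − -31.9580° = -0.0010°; Δλ = 17.7244° − 17.7230° = +0.0014°.
1° along a meridian = πR/180 = 111317 m.
ΔN = Δφ × 111317 = -111.3 m; ΔE = Δλ × 111317 × cos(-31.9580°) = +0.0014 × 111317 × 0.848436 = 132.2 m.
Distance = √(ΔE² + ΔN²) = √(132.2² + (-111.3)²) = 172.8 m.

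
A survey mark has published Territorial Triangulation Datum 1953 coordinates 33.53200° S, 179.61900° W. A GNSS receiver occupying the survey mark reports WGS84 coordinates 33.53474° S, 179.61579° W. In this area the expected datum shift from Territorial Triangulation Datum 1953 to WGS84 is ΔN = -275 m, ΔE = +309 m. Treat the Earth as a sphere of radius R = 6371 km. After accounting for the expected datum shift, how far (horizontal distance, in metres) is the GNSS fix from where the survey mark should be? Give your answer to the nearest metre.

32 m

Observed coordinate differences: Δφ = -0.00274°, Δλ = +0.00321°.
Converting to metres (1° lat = 111195 m, cos φ = 0.833577): observed ΔN = -304.7 m, observed ΔE = 297.5 m.
Subtracting the expected shift leaves a residual of -304.7 − (-275) = -29.7 m north and 297.5 − (309) = -11.5 m east.
Residual distance = √((-29.7)² + (-11.5)²) = 31.8 m.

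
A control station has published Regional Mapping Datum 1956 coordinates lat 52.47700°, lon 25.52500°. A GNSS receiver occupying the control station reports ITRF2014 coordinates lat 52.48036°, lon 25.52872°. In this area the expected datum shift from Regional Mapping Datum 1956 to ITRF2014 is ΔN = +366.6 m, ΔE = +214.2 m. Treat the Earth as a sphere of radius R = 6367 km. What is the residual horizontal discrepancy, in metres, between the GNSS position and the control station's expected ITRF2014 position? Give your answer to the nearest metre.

38 m

Observed coordinate differences: Δφ = +0.00336°, Δλ = +0.00372°.
Converting to metres (1° lat = 111125 m, cos φ = 0.609080): observed ΔN = 373.4 m, observed ΔE = 251.8 m.
Subtracting the expected shift leaves a residual of 373.4 − (366.6) = 6.8 m north and 251.8 − (214.2) = 37.6 m east.
Residual distance = √(6.8² + 37.6²) = 38.2 m.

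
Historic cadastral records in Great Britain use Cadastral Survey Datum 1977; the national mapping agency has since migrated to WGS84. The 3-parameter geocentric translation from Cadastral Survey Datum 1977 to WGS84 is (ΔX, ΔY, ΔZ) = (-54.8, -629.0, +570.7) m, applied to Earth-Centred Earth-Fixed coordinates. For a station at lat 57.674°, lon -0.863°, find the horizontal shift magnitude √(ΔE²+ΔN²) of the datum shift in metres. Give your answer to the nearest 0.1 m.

717.3 m

The local east axis at (φ, λ) is (−sin λ, cos λ, 0), so ΔE = −sin(-0.863°)·(-54.8) + cos(-0.863°)·(-629.0) = -629.75 m.
The local north axis is (−sin φ cos λ, −sin φ sin λ, cos φ), giving ΔN = 46.302 − 8.006 + 305.174 = 343.47 m.
Horizontal magnitude = √(ΔE² + ΔN²) = √((-629.75)² + 343.47²) = 717.33 m.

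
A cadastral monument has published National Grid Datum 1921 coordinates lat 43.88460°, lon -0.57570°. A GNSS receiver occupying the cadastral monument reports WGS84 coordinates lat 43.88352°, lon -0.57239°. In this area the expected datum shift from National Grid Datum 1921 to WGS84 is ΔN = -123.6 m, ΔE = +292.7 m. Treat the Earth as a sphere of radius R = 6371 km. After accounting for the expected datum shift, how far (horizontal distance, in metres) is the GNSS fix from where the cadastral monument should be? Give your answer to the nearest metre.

28 m

Observed coordinate differences: Δφ = -0.00108°, Δλ = +0.00331°.
Converting to metres (1° lat = 111195 m, cos φ = 0.720737): observed ΔN = -120.1 m, observed ΔE = 265.3 m.
Subtracting the expected shift leaves a residual of -120.1 − (-123.6) = 3.5 m north and 265.3 − (292.7) = -27.4 m east.
Residual distance = √(3.5² + (-27.4)²) = 27.7 m.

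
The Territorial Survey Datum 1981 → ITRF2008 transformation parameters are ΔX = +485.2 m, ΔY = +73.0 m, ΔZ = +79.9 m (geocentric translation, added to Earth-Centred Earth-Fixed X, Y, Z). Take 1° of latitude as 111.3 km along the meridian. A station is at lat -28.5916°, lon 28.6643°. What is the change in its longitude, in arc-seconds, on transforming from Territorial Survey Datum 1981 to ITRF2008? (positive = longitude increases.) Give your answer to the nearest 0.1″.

Δλ = -6.2″

sin φ = -0.478563, cos φ = 0.878053, sin λ = 0.479677, cos λ = 0.877445.
East component: ΔE = −sin λ·ΔX + cos λ·ΔY = −(0.479677)(485.2) + (0.877445)(73.0) = -168.69 m.
1° of latitude spans 111300 m; at latitude φ, 1° of longitude spans that × cos φ = 97727.3 m, so Δλ = -168.69 / 97727.3 × 3600 = -6.214″.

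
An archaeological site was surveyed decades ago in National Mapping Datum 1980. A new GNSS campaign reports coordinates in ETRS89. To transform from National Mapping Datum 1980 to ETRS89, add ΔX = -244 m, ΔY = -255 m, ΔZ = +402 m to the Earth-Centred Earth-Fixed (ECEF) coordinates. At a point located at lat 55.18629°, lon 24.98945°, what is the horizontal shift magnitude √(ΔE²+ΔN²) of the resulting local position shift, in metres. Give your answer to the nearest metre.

516 m

The local east axis at (φ, λ) is (−sin λ, cos λ, 0), so ΔE = −sin(24.98945°)·(-244) + cos(24.98945°)·(-255) = -128.05 m.
The local north axis is (−sin φ cos λ, −sin φ sin λ, cos φ), giving ΔN = 181.574 + 88.444 + 229.506 = 499.52 m.
Horizontal magnitude = √(ΔE² + ΔN²) = √((-128.05)² + 499.52²) = 515.67 m.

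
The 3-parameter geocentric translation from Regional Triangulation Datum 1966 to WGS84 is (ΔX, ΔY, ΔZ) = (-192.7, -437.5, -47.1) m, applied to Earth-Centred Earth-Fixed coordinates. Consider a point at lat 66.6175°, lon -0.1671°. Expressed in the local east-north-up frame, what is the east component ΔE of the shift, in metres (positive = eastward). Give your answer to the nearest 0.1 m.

ΔE = -438.1 m

At φ = 66.6175°, λ = -0.1671°: sin φ = 0.917876, cos φ = 0.396868, sin λ = -0.002916, cos λ = 0.999996.
ΔE = −sin λ·ΔX + cos λ·ΔY = −(-0.002916)·(-192.7) + (0.999996)·(-437.5) = -438.06 m.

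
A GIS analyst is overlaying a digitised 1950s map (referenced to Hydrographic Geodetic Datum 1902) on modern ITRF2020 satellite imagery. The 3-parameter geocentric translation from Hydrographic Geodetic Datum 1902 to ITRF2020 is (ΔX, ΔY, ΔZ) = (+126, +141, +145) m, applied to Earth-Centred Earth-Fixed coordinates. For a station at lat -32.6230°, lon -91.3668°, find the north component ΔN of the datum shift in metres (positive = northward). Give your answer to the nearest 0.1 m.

At φ = -32.6230°, λ = -91.3668°: sin φ = -0.539109, cos φ = 0.842236, sin λ = -0.999715, cos λ = -0.023853.
ΔN = −sin φ cos λ·ΔX − sin φ sin λ·ΔY + cos φ·ΔZ = −(-0.539109)(-0.023853)(126) − (-0.539109)(-0.999715)(141) + (0.842236)(145) = 44.51 m.

ΔN = 44.5 m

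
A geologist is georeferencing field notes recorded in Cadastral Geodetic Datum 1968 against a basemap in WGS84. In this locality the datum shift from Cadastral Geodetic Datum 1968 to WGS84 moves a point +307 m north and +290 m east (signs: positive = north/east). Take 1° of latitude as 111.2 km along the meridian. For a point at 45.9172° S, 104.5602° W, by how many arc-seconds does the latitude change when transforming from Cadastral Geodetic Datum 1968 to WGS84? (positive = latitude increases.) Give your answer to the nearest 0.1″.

1° of latitude = 111.2 km, so Δφ = 307.0 / 111200 = 0.0027608° = 9.939″.

Δφ = 9.9″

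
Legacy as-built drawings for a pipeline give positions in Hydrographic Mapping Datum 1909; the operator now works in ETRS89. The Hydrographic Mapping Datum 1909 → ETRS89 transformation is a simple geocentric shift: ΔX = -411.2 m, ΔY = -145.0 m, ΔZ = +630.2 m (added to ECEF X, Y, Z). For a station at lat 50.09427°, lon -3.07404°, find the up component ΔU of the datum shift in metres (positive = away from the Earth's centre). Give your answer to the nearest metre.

ΔU = 225 m

The local up (radial) axis is (cos φ cos λ, cos φ sin λ, sin φ), giving ΔU = -263.416 + 4.988 + 483.427 = 225.00 m.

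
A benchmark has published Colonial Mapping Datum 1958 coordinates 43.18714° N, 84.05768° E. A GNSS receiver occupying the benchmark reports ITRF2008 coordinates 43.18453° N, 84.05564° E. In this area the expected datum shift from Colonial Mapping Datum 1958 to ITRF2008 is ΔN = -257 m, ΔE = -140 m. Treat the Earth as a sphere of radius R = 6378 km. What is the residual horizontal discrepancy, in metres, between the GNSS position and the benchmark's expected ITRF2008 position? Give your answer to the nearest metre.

42 m

Observed coordinate differences: Δφ = -0.00261°, Δλ = -0.00204°.
Converting to metres (1° lat = 111317 m, cos φ = 0.729122): observed ΔN = -290.5 m, observed ΔE = -165.6 m.
Subtracting the expected shift leaves a residual of -290.5 − (-257) = -33.5 m north and -165.6 − (-140) = -25.6 m east.
Residual distance = √((-33.5)² + (-25.6)²) = 42.2 m.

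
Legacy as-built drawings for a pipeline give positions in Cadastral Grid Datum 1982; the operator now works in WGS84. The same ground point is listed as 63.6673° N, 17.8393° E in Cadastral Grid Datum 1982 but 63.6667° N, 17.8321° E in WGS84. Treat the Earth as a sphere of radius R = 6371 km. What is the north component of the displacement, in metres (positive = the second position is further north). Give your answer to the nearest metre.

Δφ = 63.6667° − 63.6673° = -0.0006°; Δλ = 17.8321° − 17.8393° = -0.0072°.
1° along a meridian = πR/180 = 111195 m.
ΔN = Δφ × 111195 = -66.7 m; ΔE = Δλ × 111195 × cos(63.6673°) = -0.0072 × 111195 × 0.443583 = -355.1 m.

ΔN = -67 m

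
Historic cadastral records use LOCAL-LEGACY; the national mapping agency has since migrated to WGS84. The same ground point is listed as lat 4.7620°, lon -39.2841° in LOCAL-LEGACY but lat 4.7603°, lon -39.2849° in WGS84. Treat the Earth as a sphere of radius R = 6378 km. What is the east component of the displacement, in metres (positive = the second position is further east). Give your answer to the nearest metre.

Δφ = 4.7603° − 4.7620° = -0.0017°; Δλ = -39.2849° − -39.2841° = -0.0008°.
1° along a meridian = πR/180 = 111317 m.
ΔN = Δφ × 111317 = -189.2 m; ΔE = Δλ × 111317 × cos(4.7620°) = -0.0008 × 111317 × 0.996548 = -88.7 m.

ΔE = -89 m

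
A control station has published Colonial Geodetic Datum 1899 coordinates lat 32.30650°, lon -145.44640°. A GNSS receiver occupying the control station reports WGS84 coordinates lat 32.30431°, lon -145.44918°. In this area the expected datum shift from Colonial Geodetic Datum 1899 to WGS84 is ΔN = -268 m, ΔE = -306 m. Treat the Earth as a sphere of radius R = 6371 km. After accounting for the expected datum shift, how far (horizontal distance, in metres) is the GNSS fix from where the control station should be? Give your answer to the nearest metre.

Observed coordinate differences: Δφ = -0.00219°, Δλ = -0.00278°.
Converting to metres (1° lat = 111195 m, cos φ = 0.845201): observed ΔN = -243.5 m, observed ΔE = -261.3 m.
Subtracting the expected shift leaves a residual of -243.5 − (-268) = 24.5 m north and -261.3 − (-306) = 44.7 m east.
Residual distance = √(24.5² + 44.7²) = 51.0 m.

51 m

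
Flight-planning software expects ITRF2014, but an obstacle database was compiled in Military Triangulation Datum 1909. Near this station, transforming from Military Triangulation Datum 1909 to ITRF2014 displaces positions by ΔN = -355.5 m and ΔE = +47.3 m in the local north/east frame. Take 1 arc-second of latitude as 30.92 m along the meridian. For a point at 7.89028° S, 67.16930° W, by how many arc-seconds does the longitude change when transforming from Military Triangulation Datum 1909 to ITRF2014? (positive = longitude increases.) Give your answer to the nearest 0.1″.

At latitude -7.89028°, cos φ = 0.990533.
1″ of longitude at this latitude = 30.92 × cos φ = 30.6273 m, so Δλ = 47.3 / 30.6273 = 1.544″.

Δλ = 1.5″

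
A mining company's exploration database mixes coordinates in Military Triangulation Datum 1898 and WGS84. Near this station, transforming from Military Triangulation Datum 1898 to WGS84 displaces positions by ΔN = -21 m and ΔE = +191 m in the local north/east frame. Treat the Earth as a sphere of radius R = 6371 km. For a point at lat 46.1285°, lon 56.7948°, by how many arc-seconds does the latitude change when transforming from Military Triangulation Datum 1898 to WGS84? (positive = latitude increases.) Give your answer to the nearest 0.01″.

Δφ = -0.68″

On a sphere of radius R, 1 rad of latitude = R, so Δφ = ΔN / R = -21.0 / 6371000 = -3.2962e-06 rad = -0.680″.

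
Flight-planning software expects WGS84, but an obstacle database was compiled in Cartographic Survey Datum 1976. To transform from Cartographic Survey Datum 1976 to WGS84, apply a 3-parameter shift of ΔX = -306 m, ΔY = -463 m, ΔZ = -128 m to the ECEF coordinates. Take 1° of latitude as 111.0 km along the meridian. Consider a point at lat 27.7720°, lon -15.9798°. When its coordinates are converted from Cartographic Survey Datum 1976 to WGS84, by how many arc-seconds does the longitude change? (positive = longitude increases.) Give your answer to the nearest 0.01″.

Δλ = -19.40″

sin φ = 0.465954, cos φ = 0.884809, sin λ = -0.275298, cos λ = 0.961359.
East component: ΔE = −sin λ·ΔX + cos λ·ΔY = −(-0.275298)(-306) + (0.961359)(-463) = -529.35 m.
1° of latitude spans 111000 m; at latitude φ, 1° of longitude spans that × cos φ = 98213.8 m, so Δλ = -529.35 / 98213.8 × 3600 = -19.403″.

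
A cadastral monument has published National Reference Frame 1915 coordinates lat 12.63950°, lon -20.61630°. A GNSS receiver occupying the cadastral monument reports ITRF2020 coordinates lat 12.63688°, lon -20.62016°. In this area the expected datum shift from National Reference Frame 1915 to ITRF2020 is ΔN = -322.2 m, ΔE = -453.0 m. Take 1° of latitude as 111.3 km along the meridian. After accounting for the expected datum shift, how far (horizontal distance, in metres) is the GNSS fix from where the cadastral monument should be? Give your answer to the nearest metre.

Observed coordinate differences: Δφ = -0.00262°, Δλ = -0.00386°.
Converting to metres (1° lat = 111300 m, cos φ = 0.975766): observed ΔN = -291.6 m, observed ΔE = -419.2 m.
Subtracting the expected shift leaves a residual of -291.6 − (-322.2) = 30.6 m north and -419.2 − (-453.0) = 33.8 m east.
Residual distance = √(30.6² + 33.8²) = 45.6 m.

46 m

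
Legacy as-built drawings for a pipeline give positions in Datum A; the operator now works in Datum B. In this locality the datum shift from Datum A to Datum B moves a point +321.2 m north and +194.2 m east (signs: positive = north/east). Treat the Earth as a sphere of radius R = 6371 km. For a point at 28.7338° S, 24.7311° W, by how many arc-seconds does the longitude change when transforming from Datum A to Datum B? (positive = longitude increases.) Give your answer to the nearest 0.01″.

Δλ = 7.17″

At latitude -28.7338°, cos φ = 0.876863.
One radian of longitude at latitude φ spans R cos φ, so Δλ = ΔE / (R cos φ) = 194.2 / (6371000 × 0.876863) = 3.4762e-05 rad = 7.170″.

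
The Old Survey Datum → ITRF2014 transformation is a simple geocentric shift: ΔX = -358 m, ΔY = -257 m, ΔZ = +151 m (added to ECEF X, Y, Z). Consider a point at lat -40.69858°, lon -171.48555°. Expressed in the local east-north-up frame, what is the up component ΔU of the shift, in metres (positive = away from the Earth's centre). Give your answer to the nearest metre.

The local up (radial) axis is (cos φ cos λ, cos φ sin λ, sin φ), giving ΔU = 268.426 + 28.848 − 98.464 = 198.81 m.

ΔU = 199 m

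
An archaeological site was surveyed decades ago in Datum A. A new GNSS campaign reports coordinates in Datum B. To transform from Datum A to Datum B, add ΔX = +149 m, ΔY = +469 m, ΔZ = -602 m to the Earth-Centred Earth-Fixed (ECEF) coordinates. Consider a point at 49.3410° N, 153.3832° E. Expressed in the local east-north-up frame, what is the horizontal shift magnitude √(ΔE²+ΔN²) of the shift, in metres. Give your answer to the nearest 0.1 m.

The local east axis at (φ, λ) is (−sin λ, cos λ, 0), so ΔE = −sin(153.3832°)·149 + cos(153.3832°)·469 = -486.05 m.
The local north axis is (−sin φ cos λ, −sin φ sin λ, cos φ), giving ΔN = 101.053 − 159.399 − 392.237 = -450.58 m.
Horizontal magnitude = √(ΔE² + ΔN²) = √((-486.05)² + (-450.58)²) = 662.78 m.

662.8 m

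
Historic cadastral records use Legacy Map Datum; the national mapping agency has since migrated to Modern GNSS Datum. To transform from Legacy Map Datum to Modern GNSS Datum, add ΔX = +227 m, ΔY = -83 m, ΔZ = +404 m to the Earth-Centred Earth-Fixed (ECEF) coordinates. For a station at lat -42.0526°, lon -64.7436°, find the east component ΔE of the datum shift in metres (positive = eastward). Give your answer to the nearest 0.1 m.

At φ = -42.0526°, λ = -64.7436°: sin φ = -0.669813, cos φ = 0.742530, sin λ = -0.904407, cos λ = 0.426670.
ΔE = −sin λ·ΔX + cos λ·ΔY = −(-0.904407)·(227) + (0.426670)·(-83) = 169.89 m.

ΔE = 169.9 m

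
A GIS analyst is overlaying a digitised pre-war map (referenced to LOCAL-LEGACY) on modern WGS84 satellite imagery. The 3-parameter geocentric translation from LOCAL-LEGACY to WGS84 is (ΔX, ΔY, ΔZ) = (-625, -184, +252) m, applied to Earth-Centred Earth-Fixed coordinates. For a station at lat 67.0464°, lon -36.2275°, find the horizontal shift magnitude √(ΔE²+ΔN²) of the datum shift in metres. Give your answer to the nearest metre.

694 m

At φ = 67.0464°, λ = -36.2275°: sin φ = 0.920821, cos φ = 0.389986, sin λ = -0.590993, cos λ = 0.806677.
ΔE = −sin λ·ΔX + cos λ·ΔY = −(-0.590993)·(-625) + (0.806677)·(-184) = -517.80 m.
ΔN = −sin φ cos λ·ΔX − sin φ sin λ·ΔY + cos φ·ΔZ = −(0.920821)(0.806677)(-625) − (0.920821)(-0.590993)(-184) + (0.389986)(252) = 462.40 m.
Horizontal magnitude = √(ΔE² + ΔN²) = √((-517.80)² + 462.40²) = 694.21 m.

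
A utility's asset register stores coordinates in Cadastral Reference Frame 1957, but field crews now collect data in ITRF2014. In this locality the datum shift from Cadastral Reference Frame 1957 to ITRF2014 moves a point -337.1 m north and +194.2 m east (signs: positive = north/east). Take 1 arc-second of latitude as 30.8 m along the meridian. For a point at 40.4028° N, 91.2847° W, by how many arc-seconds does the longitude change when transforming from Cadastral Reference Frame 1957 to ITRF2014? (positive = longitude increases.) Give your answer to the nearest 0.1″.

At latitude 40.4028°, cos φ = 0.761507.
1″ of longitude at this latitude = 30.80 × cos φ = 23.4544 m, so Δλ = 194.2 / 23.4544 = 8.280″.

Δλ = 8.3″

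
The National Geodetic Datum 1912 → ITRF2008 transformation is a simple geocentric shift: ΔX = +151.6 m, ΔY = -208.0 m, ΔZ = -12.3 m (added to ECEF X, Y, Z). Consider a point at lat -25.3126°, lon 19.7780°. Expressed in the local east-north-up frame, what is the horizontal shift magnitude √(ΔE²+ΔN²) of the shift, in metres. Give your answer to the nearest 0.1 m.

The local east axis at (φ, λ) is (−sin λ, cos λ, 0), so ΔE = −sin(19.7780°)·151.6 + cos(19.7780°)·(-208.0) = -247.03 m.
The local north axis is (−sin φ cos λ, −sin φ sin λ, cos φ), giving ΔN = 60.994 − 30.092 − 11.119 = 19.78 m.
Horizontal magnitude = √(ΔE² + ΔN²) = √((-247.03)² + 19.78²) = 247.82 m.

247.8 m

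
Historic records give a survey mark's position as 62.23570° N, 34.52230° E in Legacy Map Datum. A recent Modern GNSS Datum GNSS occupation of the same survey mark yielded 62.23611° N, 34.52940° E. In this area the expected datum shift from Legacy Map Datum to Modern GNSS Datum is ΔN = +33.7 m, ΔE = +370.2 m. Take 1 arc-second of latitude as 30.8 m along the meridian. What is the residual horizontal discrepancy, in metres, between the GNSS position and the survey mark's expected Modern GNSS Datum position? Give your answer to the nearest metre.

Observed coordinate differences: Δφ = +0.00041°, Δλ = +0.00710°.
Converting to metres (1° lat = 110880 m, cos φ = 0.465835): observed ΔN = 45.5 m, observed ΔE = 366.7 m.
Subtracting the expected shift leaves a residual of 45.5 − (33.7) = 11.8 m north and 366.7 − (370.2) = -3.5 m east.
Residual distance = √(11.8² + (-3.5)²) = 12.3 m.

12 m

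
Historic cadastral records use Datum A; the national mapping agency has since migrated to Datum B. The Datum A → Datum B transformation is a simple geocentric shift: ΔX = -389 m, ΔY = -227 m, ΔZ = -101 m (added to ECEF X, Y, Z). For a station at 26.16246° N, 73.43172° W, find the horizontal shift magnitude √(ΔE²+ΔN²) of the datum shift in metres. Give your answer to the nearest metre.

The local east axis at (φ, λ) is (−sin λ, cos λ, 0), so ΔE = −sin(-73.43172°)·(-389) + cos(-73.43172°)·(-227) = -437.58 m.
The local north axis is (−sin φ cos λ, −sin φ sin λ, cos φ), giving ΔN = 48.909 − 95.933 − 90.652 = -137.68 m.
Horizontal magnitude = √(ΔE² + ΔN²) = √((-437.58)² + (-137.68)²) = 458.73 m.

459 m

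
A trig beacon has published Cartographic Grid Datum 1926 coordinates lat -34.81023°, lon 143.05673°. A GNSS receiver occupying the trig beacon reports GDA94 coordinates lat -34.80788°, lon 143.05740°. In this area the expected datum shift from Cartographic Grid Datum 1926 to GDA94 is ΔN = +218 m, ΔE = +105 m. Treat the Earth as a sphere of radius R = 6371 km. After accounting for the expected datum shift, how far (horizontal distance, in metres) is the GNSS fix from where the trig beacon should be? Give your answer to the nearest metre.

62 m

Observed coordinate differences: Δφ = +0.00235°, Δλ = +0.00067°.
Converting to metres (1° lat = 111195 m, cos φ = 0.821047): observed ΔN = 261.3 m, observed ΔE = 61.2 m.
Subtracting the expected shift leaves a residual of 261.3 − (218) = 43.3 m north and 61.2 − (105) = -43.8 m east.
Residual distance = √(43.3² + (-43.8)²) = 61.6 m.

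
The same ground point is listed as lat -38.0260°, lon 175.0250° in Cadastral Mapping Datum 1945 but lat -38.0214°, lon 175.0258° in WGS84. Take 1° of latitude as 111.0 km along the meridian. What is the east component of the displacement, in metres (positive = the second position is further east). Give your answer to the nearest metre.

Δφ = -38.0214° − -38.0260° = +0.0046°; Δλ = 175.0258° − 175.0250° = +0.0008°.
ΔN = Δφ × 111000 = 510.6 m; ΔE = Δλ × 111000 × cos(-38.0260°) = +0.0008 × 111000 × 0.787731 = 70.0 m.

ΔE = 70 m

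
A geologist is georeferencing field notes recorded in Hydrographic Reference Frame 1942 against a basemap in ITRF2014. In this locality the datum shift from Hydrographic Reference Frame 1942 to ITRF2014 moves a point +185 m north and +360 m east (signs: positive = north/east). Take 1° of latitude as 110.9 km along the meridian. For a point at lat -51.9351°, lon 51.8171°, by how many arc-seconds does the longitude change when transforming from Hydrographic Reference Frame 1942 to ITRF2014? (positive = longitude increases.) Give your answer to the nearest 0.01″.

Δλ = 18.95″

At latitude -51.9351°, cos φ = 0.616554.
1° of longitude at this latitude = 110.9 × cos φ = 68.38 km, so Δλ = 360.0 / 68375.8 = 0.0052650° = 18.954″.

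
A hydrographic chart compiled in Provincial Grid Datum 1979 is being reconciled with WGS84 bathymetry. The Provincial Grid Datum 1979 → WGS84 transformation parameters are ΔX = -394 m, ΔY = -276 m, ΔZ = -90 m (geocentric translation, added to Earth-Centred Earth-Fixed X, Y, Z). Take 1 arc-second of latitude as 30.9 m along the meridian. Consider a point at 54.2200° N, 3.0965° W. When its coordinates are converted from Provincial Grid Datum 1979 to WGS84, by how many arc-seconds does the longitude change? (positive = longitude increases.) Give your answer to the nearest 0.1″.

Δλ = -16.4″

sin φ = 0.811268, cos φ = 0.584675, sin λ = -0.054018, cos λ = 0.998540.
East component: ΔE = −sin λ·ΔX + cos λ·ΔY = −(-0.054018)(-394) + (0.998540)(-276) = -296.88 m.
1° of latitude spans 3600 × 30.90 = 111240 m; at latitude φ, 1° of longitude spans that × cos φ = 65039.2 m, so Δλ = -296.88 / 65039.2 × 3600 = -16.433″.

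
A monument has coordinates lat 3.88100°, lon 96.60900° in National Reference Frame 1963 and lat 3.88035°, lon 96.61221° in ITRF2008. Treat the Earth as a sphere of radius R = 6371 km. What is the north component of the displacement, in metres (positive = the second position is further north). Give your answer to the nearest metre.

Δφ = 3.88035° − 3.88100° = -0.00065°; Δλ = 96.61221° − 96.60900° = +0.00321°.
1° along a meridian = πR/180 = 111195 m.
ΔN = Δφ × 111195 = -72.3 m; ΔE = Δλ × 111195 × cos(3.88100°) = +0.00321 × 111195 × 0.997707 = 356.1 m.

ΔN = -72 m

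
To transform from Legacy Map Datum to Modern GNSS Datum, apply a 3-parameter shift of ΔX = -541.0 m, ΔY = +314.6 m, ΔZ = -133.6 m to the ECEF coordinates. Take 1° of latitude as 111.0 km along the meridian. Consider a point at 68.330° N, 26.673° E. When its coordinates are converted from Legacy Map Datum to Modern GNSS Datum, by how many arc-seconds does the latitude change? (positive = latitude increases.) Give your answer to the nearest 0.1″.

Δφ = 8.7″

sin φ = 0.929326, cos φ = 0.369260, sin λ = 0.448898, cos λ = 0.893583.
North component: ΔN = −sin φ cos λ·ΔX − sin φ sin λ·ΔY + cos φ·ΔZ = −(0.929326)(0.893583)(-541.0) − (0.929326)(0.448898)(314.6) + (0.369260)(-133.6) = 268.69 m.
1° of latitude spans 111000 m, so Δφ = 268.69 / 111000 × 3600 = 8.714″.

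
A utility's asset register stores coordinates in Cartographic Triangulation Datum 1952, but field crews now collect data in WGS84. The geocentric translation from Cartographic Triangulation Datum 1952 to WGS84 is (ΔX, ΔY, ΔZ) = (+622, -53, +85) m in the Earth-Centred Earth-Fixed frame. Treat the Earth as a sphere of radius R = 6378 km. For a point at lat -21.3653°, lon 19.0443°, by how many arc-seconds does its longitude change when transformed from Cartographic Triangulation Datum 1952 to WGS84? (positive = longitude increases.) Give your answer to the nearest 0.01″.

Δλ = -8.79″

sin φ = -0.364313, cos φ = 0.931277, sin λ = 0.326299, cos λ = 0.945267.
East component: ΔE = −sin λ·ΔX + cos λ·ΔY = −(0.326299)(622) + (0.945267)(-53) = -253.06 m.
1° of latitude spans πR/180 = 111317 m; at latitude φ, 1° of longitude spans that × cos φ = 103667.0 m, so Δλ = -253.06 / 103667.0 × 3600 = -8.788″.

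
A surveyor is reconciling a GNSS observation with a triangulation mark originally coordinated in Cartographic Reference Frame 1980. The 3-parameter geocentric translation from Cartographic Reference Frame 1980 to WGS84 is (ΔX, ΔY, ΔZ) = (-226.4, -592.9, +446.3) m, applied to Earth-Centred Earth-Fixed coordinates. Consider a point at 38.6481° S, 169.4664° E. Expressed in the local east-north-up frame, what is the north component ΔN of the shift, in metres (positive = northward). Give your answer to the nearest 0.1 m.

ΔN = 419.9 m

The local north axis is (−sin φ cos λ, −sin φ sin λ, cos φ), giving ΔN = 139.012 − 67.693 + 348.559 = 419.88 m.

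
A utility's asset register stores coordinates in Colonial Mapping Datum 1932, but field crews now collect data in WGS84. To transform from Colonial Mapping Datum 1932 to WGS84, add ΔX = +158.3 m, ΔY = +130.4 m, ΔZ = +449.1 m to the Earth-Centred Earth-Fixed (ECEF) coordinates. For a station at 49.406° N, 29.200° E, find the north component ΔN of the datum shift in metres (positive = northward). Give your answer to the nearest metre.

The local north axis is (−sin φ cos λ, −sin φ sin λ, cos φ), giving ΔN = -104.928 − 48.307 + 292.227 = 138.99 m.

ΔN = 139 m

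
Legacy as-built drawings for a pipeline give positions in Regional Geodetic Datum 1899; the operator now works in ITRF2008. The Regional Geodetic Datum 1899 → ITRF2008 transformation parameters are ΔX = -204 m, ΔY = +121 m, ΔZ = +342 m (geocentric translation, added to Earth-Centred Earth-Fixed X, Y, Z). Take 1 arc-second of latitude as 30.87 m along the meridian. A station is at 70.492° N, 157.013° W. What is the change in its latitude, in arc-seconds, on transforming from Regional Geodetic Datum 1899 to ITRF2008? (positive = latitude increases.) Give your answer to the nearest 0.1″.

sin φ = 0.942595, cos φ = 0.333938, sin λ = -0.390522, cos λ = -0.920593.
North component: ΔN = −sin φ cos λ·ΔX − sin φ sin λ·ΔY + cos φ·ΔZ = −(0.942595)(-0.920593)(-204) − (0.942595)(-0.390522)(121) + (0.333938)(342) = -18.27 m.
1° of latitude spans 3600 × 30.87 = 111132 m, so Δφ = -18.27 / 111132 × 3600 = -0.592″.

Δφ = -0.6″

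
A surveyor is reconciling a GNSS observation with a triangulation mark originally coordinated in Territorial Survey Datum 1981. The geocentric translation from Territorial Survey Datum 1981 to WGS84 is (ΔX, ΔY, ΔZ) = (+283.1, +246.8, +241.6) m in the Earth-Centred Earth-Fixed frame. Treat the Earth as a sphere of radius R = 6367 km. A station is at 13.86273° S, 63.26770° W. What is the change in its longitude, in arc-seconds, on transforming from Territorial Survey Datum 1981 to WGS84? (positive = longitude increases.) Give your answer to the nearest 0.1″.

Δλ = 12.1″

sin φ = -0.239597, cos φ = 0.970873, sin λ = -0.893118, cos λ = 0.449823.
East component: ΔE = −sin λ·ΔX + cos λ·ΔY = −(-0.893118)(283.1) + (0.449823)(246.8) = 363.86 m.
1° of latitude spans πR/180 = 111125 m; at latitude φ, 1° of longitude spans that × cos φ = 107888.3 m, so Δλ = 363.86 / 107888.3 × 3600 = 12.141″.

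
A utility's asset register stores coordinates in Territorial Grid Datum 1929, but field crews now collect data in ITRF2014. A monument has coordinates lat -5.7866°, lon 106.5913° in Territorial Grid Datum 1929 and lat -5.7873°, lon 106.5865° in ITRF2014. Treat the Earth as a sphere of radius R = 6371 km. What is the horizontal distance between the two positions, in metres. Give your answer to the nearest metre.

537 m

Δφ = -5.7873° − -5.7866° = -0.0007°; Δλ = 106.5865° − 106.5913° = -0.0048°.
1° along a meridian = πR/180 = 111195 m.
ΔN = Δφ × 111195 = -77.8 m; ΔE = Δλ × 111195 × cos(-5.7866°) = -0.0048 × 111195 × 0.994904 = -531.0 m.
Distance = √(ΔE² + ΔN²) = √((-531.0)² + (-77.8)²) = 536.7 m.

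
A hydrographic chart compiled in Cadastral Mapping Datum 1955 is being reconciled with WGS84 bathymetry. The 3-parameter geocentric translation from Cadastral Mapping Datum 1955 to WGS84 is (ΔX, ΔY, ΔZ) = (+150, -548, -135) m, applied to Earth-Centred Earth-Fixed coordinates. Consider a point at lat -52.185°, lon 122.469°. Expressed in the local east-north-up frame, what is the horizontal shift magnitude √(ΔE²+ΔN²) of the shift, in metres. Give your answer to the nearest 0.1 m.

538.4 m

At φ = -52.185°, λ = 122.469°: sin φ = -0.789995, cos φ = 0.613114, sin λ = 0.843682, cos λ = -0.536843.
ΔE = −sin λ·ΔX + cos λ·ΔY = −(0.843682)·(150) + (-0.536843)·(-548) = 167.64 m.
ΔN = −sin φ cos λ·ΔX − sin φ sin λ·ΔY + cos φ·ΔZ = −(-0.789995)(-0.536843)(150) − (-0.789995)(0.843682)(-548) + (0.613114)(-135) = -511.63 m.
Horizontal magnitude = √(ΔE² + ΔN²) = √(167.64² + (-511.63)²) = 538.39 m.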